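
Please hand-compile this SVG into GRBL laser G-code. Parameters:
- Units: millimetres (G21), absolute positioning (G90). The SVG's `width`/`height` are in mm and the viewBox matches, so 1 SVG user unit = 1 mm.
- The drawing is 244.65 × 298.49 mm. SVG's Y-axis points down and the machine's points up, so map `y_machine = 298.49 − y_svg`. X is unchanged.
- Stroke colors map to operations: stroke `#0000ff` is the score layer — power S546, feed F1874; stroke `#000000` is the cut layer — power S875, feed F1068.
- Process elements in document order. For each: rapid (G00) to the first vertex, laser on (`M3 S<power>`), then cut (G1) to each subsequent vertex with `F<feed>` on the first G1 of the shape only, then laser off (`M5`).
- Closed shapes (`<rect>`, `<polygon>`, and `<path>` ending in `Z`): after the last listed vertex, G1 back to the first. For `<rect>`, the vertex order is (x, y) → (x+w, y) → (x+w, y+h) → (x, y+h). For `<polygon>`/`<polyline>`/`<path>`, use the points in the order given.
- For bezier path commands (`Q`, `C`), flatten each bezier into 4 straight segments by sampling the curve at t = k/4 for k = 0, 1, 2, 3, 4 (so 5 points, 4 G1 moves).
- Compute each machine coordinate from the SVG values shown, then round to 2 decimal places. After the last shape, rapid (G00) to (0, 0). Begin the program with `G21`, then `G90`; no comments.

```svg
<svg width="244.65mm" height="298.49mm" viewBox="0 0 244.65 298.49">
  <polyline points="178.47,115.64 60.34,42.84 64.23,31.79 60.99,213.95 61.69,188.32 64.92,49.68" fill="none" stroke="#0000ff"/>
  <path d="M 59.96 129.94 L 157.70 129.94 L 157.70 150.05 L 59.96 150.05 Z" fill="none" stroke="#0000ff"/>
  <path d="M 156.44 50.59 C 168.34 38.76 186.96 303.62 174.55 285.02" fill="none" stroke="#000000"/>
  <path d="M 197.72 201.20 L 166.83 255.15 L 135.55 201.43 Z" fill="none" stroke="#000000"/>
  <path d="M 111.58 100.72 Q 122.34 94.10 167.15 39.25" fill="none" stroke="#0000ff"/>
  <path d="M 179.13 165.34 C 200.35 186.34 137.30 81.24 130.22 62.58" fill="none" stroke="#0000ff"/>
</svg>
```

Since the viewBox matches the mm dimensions, user units are millimetres directly. The only transform is the Y-flip y_m = 298.49 − y_svg.

Shape 1 is a open polyline drawn with `<polyline>`. Its stroke #0000ff means score at S546, F1874. After flipping Y the toolpath is (178.47,182.85) → (60.34,255.65) → (64.23,266.70) → (60.99,84.54) → (61.69,110.17) → (64.92,248.81).

Shape 2 is a rectangle drawn with `<path>`. Its stroke #0000ff means score at S546, F1874. After flipping Y the toolpath is (59.96,168.55) → (157.70,168.55) → (157.70,148.44) → (59.96,148.44) → (59.96,168.55), returning to the start.

Shape 3 is a cubic bezier drawn with `<path>`. Its stroke #000000 means cut at S875, F1068. After flipping Y the toolpath is (156.44,247.90) → (166.04,213.65) → (174.61,128.15) → (178.63,43.92) → (174.55,13.47).

Shape 4 is a regular polygon drawn with `<path>`. Its stroke #000000 means cut at S875, F1068. After flipping Y the toolpath is (197.72,97.29) → (166.83,43.34) → (135.55,97.06) → (197.72,97.29), returning to the start.

Shape 5 is a quadratic bezier drawn with `<path>`. Its stroke #0000ff means score at S546, F1874. After flipping Y the toolpath is (111.58,197.77) → (119.09,204.09) → (130.85,216.45) → (146.87,234.83) → (167.15,259.24).

Shape 6 is a cubic bezier drawn with `<path>`. Its stroke #0000ff means score at S546, F1874. After flipping Y the toolpath is (179.13,133.15) → (181.44,137.72) → (165.29,169.66) → (143.83,209.03) → (130.22,235.91).

G21
G90
G00 X178.47 Y182.85
M3 S546
G1 X60.34 Y255.65 F1874
G1 X64.23 Y266.70
G1 X60.99 Y84.54
G1 X61.69 Y110.17
G1 X64.92 Y248.81
M5
G00 X59.96 Y168.55
M3 S546
G1 X157.70 Y168.55 F1874
G1 X157.70 Y148.44
G1 X59.96 Y148.44
G1 X59.96 Y168.55
M5
G00 X156.44 Y247.90
M3 S875
G1 X166.04 Y213.65 F1068
G1 X174.61 Y128.15
G1 X178.63 Y43.92
G1 X174.55 Y13.47
M5
G00 X197.72 Y97.29
M3 S875
G1 X166.83 Y43.34 F1068
G1 X135.55 Y97.06
G1 X197.72 Y97.29
M5
G00 X111.58 Y197.77
M3 S546
G1 X119.09 Y204.09 F1874
G1 X130.85 Y216.45
G1 X146.87 Y234.83
G1 X167.15 Y259.24
M5
G00 X179.13 Y133.15
M3 S546
G1 X181.44 Y137.72 F1874
G1 X165.29 Y169.66
G1 X143.83 Y209.03
G1 X130.22 Y235.91
M5
G00 X0.00 Y0.00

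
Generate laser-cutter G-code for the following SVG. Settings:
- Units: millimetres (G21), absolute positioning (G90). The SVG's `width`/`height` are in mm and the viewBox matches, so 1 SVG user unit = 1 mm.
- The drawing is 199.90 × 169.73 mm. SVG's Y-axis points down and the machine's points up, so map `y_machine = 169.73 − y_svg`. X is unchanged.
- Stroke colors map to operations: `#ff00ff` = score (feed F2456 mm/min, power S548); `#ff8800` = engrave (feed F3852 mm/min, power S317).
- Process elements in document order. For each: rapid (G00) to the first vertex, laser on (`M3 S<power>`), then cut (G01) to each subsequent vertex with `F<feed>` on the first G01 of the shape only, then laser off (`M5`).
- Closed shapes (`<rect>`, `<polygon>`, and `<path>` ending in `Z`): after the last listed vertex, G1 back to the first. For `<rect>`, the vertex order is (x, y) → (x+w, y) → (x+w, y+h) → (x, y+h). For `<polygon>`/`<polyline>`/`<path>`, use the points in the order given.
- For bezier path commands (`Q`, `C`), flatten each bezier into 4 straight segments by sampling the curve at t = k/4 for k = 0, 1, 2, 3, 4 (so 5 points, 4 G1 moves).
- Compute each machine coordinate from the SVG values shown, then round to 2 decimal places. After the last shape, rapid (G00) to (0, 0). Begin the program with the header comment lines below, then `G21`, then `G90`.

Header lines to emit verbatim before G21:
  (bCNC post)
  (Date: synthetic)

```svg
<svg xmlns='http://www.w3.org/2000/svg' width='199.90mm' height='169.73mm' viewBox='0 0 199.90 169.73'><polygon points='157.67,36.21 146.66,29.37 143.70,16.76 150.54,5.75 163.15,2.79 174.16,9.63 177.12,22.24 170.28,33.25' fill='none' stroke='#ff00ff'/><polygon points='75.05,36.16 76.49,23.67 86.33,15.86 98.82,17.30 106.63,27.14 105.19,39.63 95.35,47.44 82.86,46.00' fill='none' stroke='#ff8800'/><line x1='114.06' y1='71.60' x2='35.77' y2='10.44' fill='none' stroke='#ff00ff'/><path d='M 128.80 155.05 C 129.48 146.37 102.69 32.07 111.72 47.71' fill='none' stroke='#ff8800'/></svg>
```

(bCNC post)
(Date: synthetic)
G21
G90
G00 X157.67 Y133.52
M3 S548
G01 X146.66 Y140.36 F2456
G01 X143.70 Y152.97
G01 X150.54 Y163.98
G01 X163.15 Y166.94
G01 X174.16 Y160.10
G01 X177.12 Y147.49
G01 X170.28 Y136.48
G01 X157.67 Y133.52
M5
G00 X75.05 Y133.57
M3 S317
G01 X76.49 Y146.06 F3852
G01 X86.33 Y153.87
G01 X98.82 Y152.43
G01 X106.63 Y142.59
G01 X105.19 Y130.10
G01 X95.35 Y122.29
G01 X82.86 Y123.73
G01 X75.05 Y133.57
M5
G00 X114.06 Y98.13
M3 S548
G01 X35.77 Y159.29 F2456
M5
G00 X128.80 Y14.68
M3 S317
G01 X125.15 Y37.31 F3852
G01 X117.13 Y77.47
G01 X110.67 Y113.07
G01 X111.72 Y122.02
M5
G00 X0.00 Y0.00

viewBox `0 0 199.90 169.73` with mm width/height → 1 unit = 1 mm. Flip: y_m = 169.73 − y_svg.

**Shape 1** — `<polygon>` regular polygon, stroke `#ff00ff` → score (S548, F2456). Machine vertices: (157.67,133.52) → (146.66,140.36) → (143.70,152.97) → (150.54,163.98) → (163.15,166.94) → (174.16,160.10) → (177.12,147.49) → (170.28,136.48) → (157.67,133.52). Closed: final G1 returns to the first vertex.

**Shape 2** — `<polygon>` regular polygon, stroke `#ff8800` → engrave (S317, F3852). Machine vertices: (75.05,133.57) → (76.49,146.06) → (86.33,153.87) → (98.82,152.43) → (106.63,142.59) → (105.19,130.10) → (95.35,122.29) → (82.86,123.73) → (75.05,133.57). Closed: final G1 returns to the first vertex.

**Shape 3** — `<line>` line segment, stroke `#ff00ff` → score (S548, F2456). Machine vertices: (114.06,98.13) → (35.77,159.29). Open path.

**Shape 4** — `<path>` cubic bezier, stroke `#ff8800` → engrave (S317, F3852). Control points (SVG): P0=(128.80,155.05), P1=(129.48,146.37), P2=(102.69,32.07), P3=(111.72,47.71); sampled at t=k/4. Machine vertices: (128.80,14.68) → (125.15,37.31) → (117.13,77.47) → (110.67,113.07) → (111.72,122.02). Open path.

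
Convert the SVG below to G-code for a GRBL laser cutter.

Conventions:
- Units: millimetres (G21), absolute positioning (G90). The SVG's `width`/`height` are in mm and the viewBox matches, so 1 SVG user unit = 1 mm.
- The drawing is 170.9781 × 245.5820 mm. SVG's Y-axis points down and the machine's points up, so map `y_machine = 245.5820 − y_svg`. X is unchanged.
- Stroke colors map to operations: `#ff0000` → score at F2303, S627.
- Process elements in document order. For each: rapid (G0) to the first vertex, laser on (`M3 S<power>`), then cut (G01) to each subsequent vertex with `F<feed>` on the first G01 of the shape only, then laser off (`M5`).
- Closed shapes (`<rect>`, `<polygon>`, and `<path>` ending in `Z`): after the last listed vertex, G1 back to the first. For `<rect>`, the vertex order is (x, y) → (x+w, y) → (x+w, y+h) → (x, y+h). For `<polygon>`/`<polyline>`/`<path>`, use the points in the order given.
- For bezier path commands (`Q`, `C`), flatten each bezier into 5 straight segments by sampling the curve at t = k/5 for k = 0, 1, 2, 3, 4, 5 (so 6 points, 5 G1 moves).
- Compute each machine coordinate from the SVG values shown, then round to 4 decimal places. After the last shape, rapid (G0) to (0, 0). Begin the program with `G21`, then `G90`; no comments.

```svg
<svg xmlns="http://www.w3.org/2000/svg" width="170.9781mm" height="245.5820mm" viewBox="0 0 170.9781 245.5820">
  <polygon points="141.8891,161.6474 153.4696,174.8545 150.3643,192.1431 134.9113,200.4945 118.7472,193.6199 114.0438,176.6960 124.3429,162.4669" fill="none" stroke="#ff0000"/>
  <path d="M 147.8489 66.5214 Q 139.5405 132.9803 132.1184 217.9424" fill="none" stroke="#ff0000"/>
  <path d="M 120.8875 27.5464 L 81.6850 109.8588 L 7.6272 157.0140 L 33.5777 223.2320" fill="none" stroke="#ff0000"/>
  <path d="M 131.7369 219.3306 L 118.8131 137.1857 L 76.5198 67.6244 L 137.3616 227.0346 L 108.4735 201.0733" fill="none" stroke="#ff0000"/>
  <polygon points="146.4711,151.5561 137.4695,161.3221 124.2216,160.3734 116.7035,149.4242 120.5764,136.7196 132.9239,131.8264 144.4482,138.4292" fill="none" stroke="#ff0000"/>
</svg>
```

viewBox `0 0 170.9781 245.5820` with mm width/height → 1 unit = 1 mm. Flip: y_m = 245.5820 − y_svg.

**Shape 1** — `<polygon>` regular polygon, stroke `#ff0000` → score (S627, F2303). Machine vertices: (141.8891,83.9346) → (153.4696,70.7275) → (150.3643,53.4389) → (134.9113,45.0875) → (118.7472,51.9621) → (114.0438,68.8860) → (124.3429,83.1151) → (141.8891,83.9346). Closed: final G1 returns to the first vertex.

**Shape 2** — `<path>` quadratic bezier, stroke `#ff0000` → score (S627, F2303). Control points (SVG): P0=(147.8489,66.5214), P1=(139.5405,132.9803), P2=(132.1184,217.9424); sampled at t=k/5. Machine vertices: (147.8489,179.0606) → (144.5610,151.7369) → (141.3440,122.9330) → (138.1979,92.6488) → (135.1227,60.8843) → (132.1184,27.6396). Open path.

**Shape 3** — `<path>` open polyline, stroke `#ff0000` → score (S627, F2303). Machine vertices: (120.8875,218.0356) → (81.6850,135.7232) → (7.6272,88.5680) → (33.5777,22.3500). Open path.

**Shape 4** — `<path>` open polyline, stroke `#ff0000` → score (S627, F2303). Machine vertices: (131.7369,26.2514) → (118.8131,108.3963) → (76.5198,177.9576) → (137.3616,18.5474) → (108.4735,44.5087). Open path.

**Shape 5** — `<polygon>` regular polygon, stroke `#ff0000` → score (S627, F2303). Machine vertices: (146.4711,94.0259) → (137.4695,84.2599) → (124.2216,85.2086) → (116.7035,96.1578) → (120.5764,108.8624) → (132.9239,113.7556) → (144.4482,107.1528) → (146.4711,94.0259). Closed: final G1 returns to the first vertex.

G21
G90
G0 X141.8891 Y83.9346
M3 S627
G01 X153.4696 Y70.7275 F2303
G01 X150.3643 Y53.4389
G01 X134.9113 Y45.0875
G01 X118.7472 Y51.9621
G01 X114.0438 Y68.8860
G01 X124.3429 Y83.1151
G01 X141.8891 Y83.9346
M5
G0 X147.8489 Y179.0606
M3 S627
G01 X144.5610 Y151.7369 F2303
G01 X141.3440 Y122.9330
G01 X138.1979 Y92.6488
G01 X135.1227 Y60.8843
G01 X132.1184 Y27.6396
M5
G0 X120.8875 Y218.0356
M3 S627
G01 X81.6850 Y135.7232 F2303
G01 X7.6272 Y88.5680
G01 X33.5777 Y22.3500
M5
G0 X131.7369 Y26.2514
M3 S627
G01 X118.8131 Y108.3963 F2303
G01 X76.5198 Y177.9576
G01 X137.3616 Y18.5474
G01 X108.4735 Y44.5087
M5
G0 X146.4711 Y94.0259
M3 S627
G01 X137.4695 Y84.2599 F2303
G01 X124.2216 Y85.2086
G01 X116.7035 Y96.1578
G01 X120.5764 Y108.8624
G01 X132.9239 Y113.7556
G01 X144.4482 Y107.1528
G01 X146.4711 Y94.0259
M5
G0 X0.0000 Y0.0000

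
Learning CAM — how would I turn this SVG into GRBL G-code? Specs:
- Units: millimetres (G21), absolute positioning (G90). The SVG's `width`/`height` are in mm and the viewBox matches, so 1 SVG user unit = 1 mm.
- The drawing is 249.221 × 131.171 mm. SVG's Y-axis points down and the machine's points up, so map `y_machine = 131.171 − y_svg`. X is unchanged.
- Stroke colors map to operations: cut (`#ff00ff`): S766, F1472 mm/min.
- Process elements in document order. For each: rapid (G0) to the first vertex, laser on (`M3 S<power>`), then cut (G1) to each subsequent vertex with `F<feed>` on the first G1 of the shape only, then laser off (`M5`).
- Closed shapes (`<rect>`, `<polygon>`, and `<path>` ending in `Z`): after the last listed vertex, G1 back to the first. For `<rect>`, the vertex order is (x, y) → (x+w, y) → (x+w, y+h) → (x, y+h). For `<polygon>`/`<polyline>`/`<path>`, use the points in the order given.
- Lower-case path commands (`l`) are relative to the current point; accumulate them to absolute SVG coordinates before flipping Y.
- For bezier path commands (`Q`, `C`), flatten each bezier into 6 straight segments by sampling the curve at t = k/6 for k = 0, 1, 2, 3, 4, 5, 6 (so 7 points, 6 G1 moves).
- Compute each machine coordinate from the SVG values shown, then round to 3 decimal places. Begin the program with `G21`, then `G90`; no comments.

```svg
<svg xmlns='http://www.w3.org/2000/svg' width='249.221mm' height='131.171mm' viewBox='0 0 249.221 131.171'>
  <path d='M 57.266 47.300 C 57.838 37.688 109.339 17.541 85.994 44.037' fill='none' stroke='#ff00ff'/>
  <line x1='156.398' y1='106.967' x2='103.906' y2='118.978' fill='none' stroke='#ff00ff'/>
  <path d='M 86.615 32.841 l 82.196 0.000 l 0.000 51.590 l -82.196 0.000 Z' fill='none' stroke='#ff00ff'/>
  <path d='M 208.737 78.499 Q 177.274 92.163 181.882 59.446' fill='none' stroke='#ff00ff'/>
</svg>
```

viewBox `0 0 249.221 131.171` with mm width/height → 1 unit = 1 mm. Flip: y_m = 131.171 − y_svg.

**Shape 1** — `<path>` cubic bezier, stroke `#ff00ff` → cut (S766, F1472). Control points (SVG): P0=(57.266,47.300), P1=(57.838,37.688), P2=(109.339,17.541), P3=(85.994,44.037); sampled at t=k/6. Machine vertices: (57.266,83.871) → (61.214,89.290) → (70.156,94.877) → (80.599,99.043) → (89.049,100.200) → (92.012,96.760) → (85.994,87.134). Open path.

**Shape 2** — `<line>` line segment, stroke `#ff00ff` → cut (S766, F1472). Machine vertices: (156.398,24.204) → (103.906,12.193). Open path.

**Shape 3** — `<path>` rectangle, stroke `#ff00ff` → cut (S766, F1472). Machine vertices: (86.615,98.330) → (168.811,98.330) → (168.811,46.740) → (86.615,46.740) → (86.615,98.330). Closed: final G1 returns to the first vertex.

**Shape 4** — `<path>` quadratic bezier, stroke `#ff00ff` → cut (S766, F1472). Control points (SVG): P0=(208.737,78.499), P1=(177.274,92.163), P2=(181.882,59.446); sampled at t=k/6. Machine vertices: (208.737,52.672) → (199.251,49.406) → (191.770,48.716) → (186.292,50.603) → (182.818,55.067) → (181.348,62.108) → (181.882,71.725). Open path.

G21
G90
G0 X57.266 Y83.871
M3 S766
G1 X61.214 Y89.290 F1472
G1 X70.156 Y94.877
G1 X80.599 Y99.043
G1 X89.049 Y100.200
G1 X92.012 Y96.760
G1 X85.994 Y87.134
M5
G0 X156.398 Y24.204
M3 S766
G1 X103.906 Y12.193 F1472
M5
G0 X86.615 Y98.330
M3 S766
G1 X168.811 Y98.330 F1472
G1 X168.811 Y46.740
G1 X86.615 Y46.740
G1 X86.615 Y98.330
M5
G0 X208.737 Y52.672
M3 S766
G1 X199.251 Y49.406 F1472
G1 X191.770 Y48.716
G1 X186.292 Y50.603
G1 X182.818 Y55.067
G1 X181.348 Y62.108
G1 X181.882 Y71.725
M5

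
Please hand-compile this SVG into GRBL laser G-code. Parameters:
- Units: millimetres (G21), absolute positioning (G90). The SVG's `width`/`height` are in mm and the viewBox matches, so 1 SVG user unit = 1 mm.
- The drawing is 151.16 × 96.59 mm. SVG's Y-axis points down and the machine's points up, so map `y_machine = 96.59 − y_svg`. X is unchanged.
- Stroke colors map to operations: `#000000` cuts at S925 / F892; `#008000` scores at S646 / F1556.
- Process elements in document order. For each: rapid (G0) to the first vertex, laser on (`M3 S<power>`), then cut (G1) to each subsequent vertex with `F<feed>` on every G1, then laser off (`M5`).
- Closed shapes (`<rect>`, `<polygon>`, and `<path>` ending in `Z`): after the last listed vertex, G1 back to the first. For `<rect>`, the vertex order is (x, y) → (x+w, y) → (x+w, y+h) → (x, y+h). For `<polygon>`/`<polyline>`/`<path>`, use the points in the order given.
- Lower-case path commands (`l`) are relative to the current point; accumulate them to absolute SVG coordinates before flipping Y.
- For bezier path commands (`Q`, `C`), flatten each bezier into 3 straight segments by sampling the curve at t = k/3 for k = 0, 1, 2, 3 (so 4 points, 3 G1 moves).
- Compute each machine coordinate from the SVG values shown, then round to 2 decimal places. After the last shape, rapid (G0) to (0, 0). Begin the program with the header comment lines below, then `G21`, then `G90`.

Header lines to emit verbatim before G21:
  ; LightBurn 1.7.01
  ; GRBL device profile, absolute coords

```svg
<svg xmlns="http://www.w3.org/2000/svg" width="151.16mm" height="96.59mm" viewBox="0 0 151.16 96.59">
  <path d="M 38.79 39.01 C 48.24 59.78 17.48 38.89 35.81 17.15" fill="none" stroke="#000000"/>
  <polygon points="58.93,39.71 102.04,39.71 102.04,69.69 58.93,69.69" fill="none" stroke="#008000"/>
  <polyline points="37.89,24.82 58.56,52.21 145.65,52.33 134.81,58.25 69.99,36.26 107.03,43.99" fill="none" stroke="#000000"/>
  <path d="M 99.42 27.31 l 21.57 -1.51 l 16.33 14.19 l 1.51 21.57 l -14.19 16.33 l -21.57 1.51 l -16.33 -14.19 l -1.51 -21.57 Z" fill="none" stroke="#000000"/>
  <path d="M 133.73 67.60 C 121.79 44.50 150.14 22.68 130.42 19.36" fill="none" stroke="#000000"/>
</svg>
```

1 u = 1 mm; y_m = 96.59 − y.

[1] `<path>` cubic bezier, #000000→cut S925 F892: (38.79,57.58) → (38.14,49.19) → (30.54,59.49) → (35.81,79.44)

[2] `<polygon>` rectangle, #008000→score S646 F1556: (58.93,56.88) → (102.04,56.88) → (102.04,26.90) → (58.93,26.90) → (58.93,56.88) (closed)

[3] `<polyline>` open polyline, #000000→cut S925 F892: (37.89,71.77) → (58.56,44.38) → (145.65,44.26) → (134.81,38.34) → (69.99,60.33) → (107.03,52.60)

[4] `<path>` regular polygon, #000000→cut S925 F892: (99.42,69.28) → (120.99,70.79) → (137.32,56.60) → (138.83,35.03) → (124.64,18.70) → (103.07,17.19) → (86.74,31.38) → (85.23,52.95) → (99.42,69.28) (closed)

[5] `<path>` cubic bezier, #000000→cut S925 F892: (133.73,28.99) → (131.95,51.03) → (137.39,68.38) → (130.42,77.23)

; LightBurn 1.7.01
; GRBL device profile, absolute coords
G21
G90
G0 X38.79 Y57.58
M3 S925
G1 X38.14 Y49.19 F892
G1 X30.54 Y59.49 F892
G1 X35.81 Y79.44 F892
M5
G0 X58.93 Y56.88
M3 S646
G1 X102.04 Y56.88 F1556
G1 X102.04 Y26.90 F1556
G1 X58.93 Y26.90 F1556
G1 X58.93 Y56.88 F1556
M5
G0 X37.89 Y71.77
M3 S925
G1 X58.56 Y44.38 F892
G1 X145.65 Y44.26 F892
G1 X134.81 Y38.34 F892
G1 X69.99 Y60.33 F892
G1 X107.03 Y52.60 F892
M5
G0 X99.42 Y69.28
M3 S925
G1 X120.99 Y70.79 F892
G1 X137.32 Y56.60 F892
G1 X138.83 Y35.03 F892
G1 X124.64 Y18.70 F892
G1 X103.07 Y17.19 F892
G1 X86.74 Y31.38 F892
G1 X85.23 Y52.95 F892
G1 X99.42 Y69.28 F892
M5
G0 X133.73 Y28.99
M3 S925
G1 X131.95 Y51.03 F892
G1 X137.39 Y68.38 F892
G1 X130.42 Y77.23 F892
M5
G0 X0.00 Y0.00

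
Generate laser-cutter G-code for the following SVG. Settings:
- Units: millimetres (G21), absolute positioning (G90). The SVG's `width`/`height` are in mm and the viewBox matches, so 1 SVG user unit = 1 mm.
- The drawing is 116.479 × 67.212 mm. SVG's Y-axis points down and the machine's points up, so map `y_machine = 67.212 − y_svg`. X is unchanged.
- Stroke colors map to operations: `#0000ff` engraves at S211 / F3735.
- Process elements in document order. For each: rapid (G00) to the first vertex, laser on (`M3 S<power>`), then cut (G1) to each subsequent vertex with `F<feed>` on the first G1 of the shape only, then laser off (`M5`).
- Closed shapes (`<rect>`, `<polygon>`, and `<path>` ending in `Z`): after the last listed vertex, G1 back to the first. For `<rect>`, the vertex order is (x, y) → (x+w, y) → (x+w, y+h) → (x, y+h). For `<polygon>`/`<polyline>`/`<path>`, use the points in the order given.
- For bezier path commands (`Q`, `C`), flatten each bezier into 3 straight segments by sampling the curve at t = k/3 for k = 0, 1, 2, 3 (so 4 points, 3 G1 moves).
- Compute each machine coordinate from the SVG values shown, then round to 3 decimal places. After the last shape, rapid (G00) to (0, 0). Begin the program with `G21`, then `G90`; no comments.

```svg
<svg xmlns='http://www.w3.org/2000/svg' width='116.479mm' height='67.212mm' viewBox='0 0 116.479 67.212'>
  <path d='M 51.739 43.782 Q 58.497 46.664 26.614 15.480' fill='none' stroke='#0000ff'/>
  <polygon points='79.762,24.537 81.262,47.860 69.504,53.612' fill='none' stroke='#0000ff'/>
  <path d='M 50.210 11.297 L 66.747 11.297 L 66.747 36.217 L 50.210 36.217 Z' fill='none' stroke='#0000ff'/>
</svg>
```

viewBox `0 0 116.479 67.212` with mm width/height → 1 unit = 1 mm. Flip: y_m = 67.212 − y_svg.

**Shape 1** — `<path>` quadratic bezier, stroke `#0000ff` → engrave (S211, F3735). Control points (SVG): P0=(51.739,43.782), P1=(58.497,46.664), P2=(26.614,15.480); sampled at t=k/3. Machine vertices: (51.739,23.430) → (51.951,25.294) → (43.576,34.728) → (26.614,51.732). Open path.

**Shape 2** — `<polygon>` closed polygon, stroke `#0000ff` → engrave (S211, F3735). Machine vertices: (79.762,42.675) → (81.262,19.352) → (69.504,13.600) → (79.762,42.675). Closed: final G1 returns to the first vertex.

**Shape 3** — `<path>` rectangle, stroke `#0000ff` → engrave (S211, F3735). Machine vertices: (50.210,55.915) → (66.747,55.915) → (66.747,30.995) → (50.210,30.995) → (50.210,55.915). Closed: final G1 returns to the first vertex.

G21
G90
G00 X51.739 Y23.430
M3 S211
G1 X51.951 Y25.294 F3735
G1 X43.576 Y34.728
G1 X26.614 Y51.732
M5
G00 X79.762 Y42.675
M3 S211
G1 X81.262 Y19.352 F3735
G1 X69.504 Y13.600
G1 X79.762 Y42.675
M5
G00 X50.210 Y55.915
M3 S211
G1 X66.747 Y55.915 F3735
G1 X66.747 Y30.995
G1 X50.210 Y30.995
G1 X50.210 Y55.915
M5
G00 X0.000 Y0.000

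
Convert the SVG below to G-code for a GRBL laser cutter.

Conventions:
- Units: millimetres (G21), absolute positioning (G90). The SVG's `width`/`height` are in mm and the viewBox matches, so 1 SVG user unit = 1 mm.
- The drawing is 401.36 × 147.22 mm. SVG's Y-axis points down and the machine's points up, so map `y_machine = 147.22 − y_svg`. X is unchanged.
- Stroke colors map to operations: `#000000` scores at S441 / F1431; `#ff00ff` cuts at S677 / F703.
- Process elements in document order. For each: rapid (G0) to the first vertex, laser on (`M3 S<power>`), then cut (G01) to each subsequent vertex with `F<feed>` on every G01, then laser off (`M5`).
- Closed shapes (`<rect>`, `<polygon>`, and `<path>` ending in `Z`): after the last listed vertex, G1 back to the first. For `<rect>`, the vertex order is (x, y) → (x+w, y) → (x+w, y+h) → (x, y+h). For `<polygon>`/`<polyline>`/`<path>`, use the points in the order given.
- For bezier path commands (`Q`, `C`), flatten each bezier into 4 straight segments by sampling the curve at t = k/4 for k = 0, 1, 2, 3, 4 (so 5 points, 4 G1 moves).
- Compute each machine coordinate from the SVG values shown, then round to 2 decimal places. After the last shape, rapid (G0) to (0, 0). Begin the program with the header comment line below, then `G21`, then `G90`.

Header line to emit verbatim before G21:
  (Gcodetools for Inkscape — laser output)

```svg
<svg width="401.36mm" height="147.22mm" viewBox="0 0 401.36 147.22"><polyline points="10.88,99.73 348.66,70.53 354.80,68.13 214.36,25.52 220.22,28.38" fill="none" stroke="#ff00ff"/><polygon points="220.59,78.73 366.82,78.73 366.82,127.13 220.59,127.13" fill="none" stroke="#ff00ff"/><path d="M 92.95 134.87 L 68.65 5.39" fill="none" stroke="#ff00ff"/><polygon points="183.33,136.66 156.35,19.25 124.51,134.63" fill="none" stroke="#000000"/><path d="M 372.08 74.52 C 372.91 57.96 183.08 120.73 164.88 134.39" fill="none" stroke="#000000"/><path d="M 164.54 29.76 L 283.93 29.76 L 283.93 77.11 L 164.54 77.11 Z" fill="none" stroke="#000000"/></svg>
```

(Gcodetools for Inkscape — laser output)
G21
G90
G0 X10.88 Y47.49
M3 S677
G01 X348.66 Y76.69 F703
G01 X354.80 Y79.09 F703
G01 X214.36 Y121.70 F703
G01 X220.22 Y118.84 F703
M5
G0 X220.59 Y68.49
M3 S677
G01 X366.82 Y68.49 F703
G01 X366.82 Y20.09 F703
G01 X220.59 Y20.09 F703
G01 X220.59 Y68.49 F703
M5
G0 X92.95 Y12.35
M3 S677
G01 X68.65 Y141.83 F703
M5
G0 X183.33 Y10.56
M3 S441
G01 X156.35 Y127.97 F1431
G01 X124.51 Y12.59 F1431
G01 X183.33 Y10.56 F1431
M5
G0 X372.08 Y72.70
M3 S441
G01 X342.61 Y72.25 F1431
G01 X275.62 Y54.10 F1431
G01 X205.05 Y30.28 F1431
G01 X164.88 Y12.83 F1431
M5
G0 X164.54 Y117.46
M3 S441
G01 X283.93 Y117.46 F1431
G01 X283.93 Y70.11 F1431
G01 X164.54 Y70.11 F1431
G01 X164.54 Y117.46 F1431
M5
G0 X0.00 Y0.00

Since the viewBox matches the mm dimensions, user units are millimetres directly. The only transform is the Y-flip y_m = 147.22 − y_svg.

Shape 1 is a open polyline drawn with `<polyline>`. Its stroke #ff00ff means cut at S677, F703. After flipping Y the toolpath is (10.88,47.49) → (348.66,76.69) → (354.80,79.09) → (214.36,121.70) → (220.22,118.84).

Shape 2 is a rectangle drawn with `<polygon>`. Its stroke #ff00ff means cut at S677, F703. After flipping Y the toolpath is (220.59,68.49) → (366.82,68.49) → (366.82,20.09) → (220.59,20.09) → (220.59,68.49), returning to the start.

Shape 3 is a line segment drawn with `<path>`. Its stroke #ff00ff means cut at S677, F703. After flipping Y the toolpath is (92.95,12.35) → (68.65,141.83).

Shape 4 is a closed polygon drawn with `<polygon>`. Its stroke #000000 means score at S441, F1431. After flipping Y the toolpath is (183.33,10.56) → (156.35,127.97) → (124.51,12.59) → (183.33,10.56), returning to the start.

Shape 5 is a cubic bezier drawn with `<path>`. Its stroke #000000 means score at S441, F1431. After flipping Y the toolpath is (372.08,72.70) → (342.61,72.25) → (275.62,54.10) → (205.05,30.28) → (164.88,12.83).

Shape 6 is a rectangle drawn with `<path>`. Its stroke #000000 means score at S441, F1431. After flipping Y the toolpath is (164.54,117.46) → (283.93,117.46) → (283.93,70.11) → (164.54,70.11) → (164.54,117.46), returning to the start.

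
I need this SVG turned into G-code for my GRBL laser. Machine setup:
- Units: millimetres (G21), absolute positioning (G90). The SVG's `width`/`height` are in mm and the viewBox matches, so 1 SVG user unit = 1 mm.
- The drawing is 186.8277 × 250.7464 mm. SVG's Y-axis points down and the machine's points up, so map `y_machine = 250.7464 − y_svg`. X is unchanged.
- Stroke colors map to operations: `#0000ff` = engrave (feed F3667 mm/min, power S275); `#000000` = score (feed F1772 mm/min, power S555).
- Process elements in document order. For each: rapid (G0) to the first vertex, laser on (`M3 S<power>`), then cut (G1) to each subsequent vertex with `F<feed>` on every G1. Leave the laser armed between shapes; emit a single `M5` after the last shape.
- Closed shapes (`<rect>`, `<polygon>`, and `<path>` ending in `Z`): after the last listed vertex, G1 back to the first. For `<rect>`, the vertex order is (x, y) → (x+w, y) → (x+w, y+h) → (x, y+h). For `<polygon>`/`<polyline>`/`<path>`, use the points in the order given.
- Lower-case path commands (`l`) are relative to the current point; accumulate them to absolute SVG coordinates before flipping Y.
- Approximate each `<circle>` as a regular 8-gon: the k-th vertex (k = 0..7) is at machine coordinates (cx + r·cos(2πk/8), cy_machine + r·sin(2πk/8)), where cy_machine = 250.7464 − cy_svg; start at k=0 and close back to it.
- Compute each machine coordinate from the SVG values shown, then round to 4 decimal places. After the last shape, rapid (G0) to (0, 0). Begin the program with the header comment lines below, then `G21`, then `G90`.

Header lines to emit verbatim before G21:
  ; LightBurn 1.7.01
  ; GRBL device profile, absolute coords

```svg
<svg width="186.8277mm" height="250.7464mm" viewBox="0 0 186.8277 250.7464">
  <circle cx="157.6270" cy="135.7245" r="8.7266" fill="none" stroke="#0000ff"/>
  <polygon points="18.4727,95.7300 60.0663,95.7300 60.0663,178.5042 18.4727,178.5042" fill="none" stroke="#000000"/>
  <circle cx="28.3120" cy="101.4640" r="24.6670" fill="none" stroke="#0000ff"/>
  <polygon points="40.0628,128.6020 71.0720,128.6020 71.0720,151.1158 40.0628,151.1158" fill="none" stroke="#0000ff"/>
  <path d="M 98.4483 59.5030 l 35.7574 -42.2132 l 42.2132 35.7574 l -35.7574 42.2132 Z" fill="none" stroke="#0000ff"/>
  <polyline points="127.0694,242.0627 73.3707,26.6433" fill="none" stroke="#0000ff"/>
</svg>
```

; LightBurn 1.7.01
; GRBL device profile, absolute coords
G21
G90
G0 X166.3536 Y115.0219
M3 S275
G1 X163.7976 Y121.1925 F3667
G1 X157.6270 Y123.7485 F3667
G1 X151.4564 Y121.1925 F3667
G1 X148.9004 Y115.0219 F3667
G1 X151.4564 Y108.8513 F3667
G1 X157.6270 Y106.2953 F3667
G1 X163.7976 Y108.8513 F3667
G1 X166.3536 Y115.0219 F3667
G0 X18.4727 Y155.0164
M3 S555
G1 X60.0663 Y155.0164 F1772
G1 X60.0663 Y72.2422 F1772
G1 X18.4727 Y72.2422 F1772
G1 X18.4727 Y155.0164 F1772
G0 X52.9790 Y149.2824
M3 S275
G1 X45.7542 Y166.7246 F3667
G1 X28.3120 Y173.9494 F3667
G1 X10.8698 Y166.7246 F3667
G1 X3.6450 Y149.2824 F3667
G1 X10.8698 Y131.8402 F3667
G1 X28.3120 Y124.6154 F3667
G1 X45.7542 Y131.8402 F3667
G1 X52.9790 Y149.2824 F3667
G0 X40.0628 Y122.1444
M3 S275
G1 X71.0720 Y122.1444 F3667
G1 X71.0720 Y99.6306 F3667
G1 X40.0628 Y99.6306 F3667
G1 X40.0628 Y122.1444 F3667
G0 X98.4483 Y191.2434
M3 S275
G1 X134.2057 Y233.4566 F3667
G1 X176.4189 Y197.6992 F3667
G1 X140.6615 Y155.4860 F3667
G1 X98.4483 Y191.2434 F3667
G0 X127.0694 Y8.6837
M3 S275
G1 X73.3707 Y224.1031 F3667
M5
G0 X0.0000 Y0.0000

1 u = 1 mm; y_m = 250.7464 − y.

[1] `<circle>` circle, #0000ff→engrave S275 F3667: (166.3536,115.0219) → (163.7976,121.1925) → (157.6270,123.7485) → (151.4564,121.1925) → (148.9004,115.0219) → (151.4564,108.8513) → (157.6270,106.2953) → (163.7976,108.8513) → (166.3536,115.0219) (closed)

[2] `<polygon>` rectangle, #000000→score S555 F1772: (18.4727,155.0164) → (60.0663,155.0164) → (60.0663,72.2422) → (18.4727,72.2422) → (18.4727,155.0164) (closed)

[3] `<circle>` circle, #0000ff→engrave S275 F3667: (52.9790,149.2824) → (45.7542,166.7246) → (28.3120,173.9494) → (10.8698,166.7246) → (3.6450,149.2824) → (10.8698,131.8402) → (28.3120,124.6154) → (45.7542,131.8402) → (52.9790,149.2824) (closed)

[4] `<polygon>` rectangle, #0000ff→engrave S275 F3667: (40.0628,122.1444) → (71.0720,122.1444) → (71.0720,99.6306) → (40.0628,99.6306) → (40.0628,122.1444) (closed)

[5] `<path>` regular polygon, #0000ff→engrave S275 F3667: (98.4483,191.2434) → (134.2057,233.4566) → (176.4189,197.6992) → (140.6615,155.4860) → (98.4483,191.2434) (closed)

[6] `<polyline>` line segment, #0000ff→engrave S275 F3667: (127.0694,8.6837) → (73.3707,224.1031)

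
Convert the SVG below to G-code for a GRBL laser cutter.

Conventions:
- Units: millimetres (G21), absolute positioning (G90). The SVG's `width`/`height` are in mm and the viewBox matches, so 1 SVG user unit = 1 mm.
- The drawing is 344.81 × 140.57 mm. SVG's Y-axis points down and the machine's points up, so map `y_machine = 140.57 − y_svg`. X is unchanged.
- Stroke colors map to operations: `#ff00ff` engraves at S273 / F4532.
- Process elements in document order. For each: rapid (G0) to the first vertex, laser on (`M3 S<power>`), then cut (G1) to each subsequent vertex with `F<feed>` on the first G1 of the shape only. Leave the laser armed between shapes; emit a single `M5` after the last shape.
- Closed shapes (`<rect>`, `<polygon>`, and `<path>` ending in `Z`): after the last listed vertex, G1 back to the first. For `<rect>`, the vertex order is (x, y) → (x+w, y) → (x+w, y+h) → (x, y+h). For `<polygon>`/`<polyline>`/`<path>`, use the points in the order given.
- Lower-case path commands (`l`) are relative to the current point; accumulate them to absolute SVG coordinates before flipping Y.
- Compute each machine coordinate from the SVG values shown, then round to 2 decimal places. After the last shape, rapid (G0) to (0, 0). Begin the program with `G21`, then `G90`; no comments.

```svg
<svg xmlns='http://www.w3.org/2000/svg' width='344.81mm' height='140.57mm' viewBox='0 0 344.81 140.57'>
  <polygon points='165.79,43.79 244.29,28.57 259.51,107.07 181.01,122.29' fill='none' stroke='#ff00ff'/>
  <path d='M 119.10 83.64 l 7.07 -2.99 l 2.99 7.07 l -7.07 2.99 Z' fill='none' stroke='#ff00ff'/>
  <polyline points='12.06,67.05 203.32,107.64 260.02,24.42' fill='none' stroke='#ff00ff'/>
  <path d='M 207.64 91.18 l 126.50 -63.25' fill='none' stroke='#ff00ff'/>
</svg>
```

G21
G90
G0 X165.79 Y96.78
M3 S273
G1 X244.29 Y112.00 F4532
G1 X259.51 Y33.50
G1 X181.01 Y18.28
G1 X165.79 Y96.78
G0 X119.10 Y56.93
M3 S273
G1 X126.17 Y59.92 F4532
G1 X129.16 Y52.85
G1 X122.09 Y49.86
G1 X119.10 Y56.93
G0 X12.06 Y73.52
M3 S273
G1 X203.32 Y32.93 F4532
G1 X260.02 Y116.15
G0 X207.64 Y49.39
M3 S273
G1 X334.14 Y112.64 F4532
M5
G0 X0.00 Y0.00

1 u = 1 mm; y_m = 140.57 − y.

[1] `<polygon>` regular polygon, #ff00ff→engrave S273 F4532: (165.79,96.78) → (244.29,112.00) → (259.51,33.50) → (181.01,18.28) → (165.79,96.78) (closed)

[2] `<path>` regular polygon, #ff00ff→engrave S273 F4532: (119.10,56.93) → (126.17,59.92) → (129.16,52.85) → (122.09,49.86) → (119.10,56.93) (closed)

[3] `<polyline>` open polyline, #ff00ff→engrave S273 F4532: (12.06,73.52) → (203.32,32.93) → (260.02,116.15)

[4] `<path>` line segment, #ff00ff→engrave S273 F4532: (207.64,49.39) → (334.14,112.64)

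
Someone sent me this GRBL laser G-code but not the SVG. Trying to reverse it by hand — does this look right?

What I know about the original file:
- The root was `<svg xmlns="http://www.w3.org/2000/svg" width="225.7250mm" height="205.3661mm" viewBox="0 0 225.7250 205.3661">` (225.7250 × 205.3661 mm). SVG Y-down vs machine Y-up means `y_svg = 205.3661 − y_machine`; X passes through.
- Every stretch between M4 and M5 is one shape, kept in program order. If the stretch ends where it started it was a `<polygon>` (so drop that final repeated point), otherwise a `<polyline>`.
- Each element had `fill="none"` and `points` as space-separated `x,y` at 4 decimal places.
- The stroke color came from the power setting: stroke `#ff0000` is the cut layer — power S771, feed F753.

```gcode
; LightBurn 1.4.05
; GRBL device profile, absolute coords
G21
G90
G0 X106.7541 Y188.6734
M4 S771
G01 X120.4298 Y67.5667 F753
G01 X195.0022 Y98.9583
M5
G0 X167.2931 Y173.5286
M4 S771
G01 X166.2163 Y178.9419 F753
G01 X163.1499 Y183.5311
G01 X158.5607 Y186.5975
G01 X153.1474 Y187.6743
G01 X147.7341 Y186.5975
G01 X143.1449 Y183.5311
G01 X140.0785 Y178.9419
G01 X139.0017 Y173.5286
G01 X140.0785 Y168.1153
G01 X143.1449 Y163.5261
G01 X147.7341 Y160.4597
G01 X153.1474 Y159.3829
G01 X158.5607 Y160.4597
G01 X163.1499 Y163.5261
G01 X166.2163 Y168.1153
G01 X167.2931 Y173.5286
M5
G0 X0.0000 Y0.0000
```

Each laser-on run becomes one SVG element. Flip Y back into SVG space with y_svg = 205.3661 − y_machine. Every run uses S771, so all elements get stroke `#ff0000` (cut).

Run 1: The run is open, so emit a `<polyline>` with points (Y-flipped): 106.7541,16.6927 120.4298,137.7994 195.0022,106.4078.

Run 2: The run returns to its start, so emit a `<polygon>` with points (Y-flipped): 167.2931,31.8375 166.2163,26.4242 163.1499,21.8350 158.5607,18.7686 153.1474,17.6918 147.7341,18.7686 143.1449,21.8350 140.0785,26.4242 139.0017,31.8375 140.0785,37.2508 143.1449,41.8400 147.7341,44.9064 153.1474,45.9832 158.5607,44.9064 163.1499,41.8400 166.2163,37.2508.

<svg xmlns="http://www.w3.org/2000/svg" width="225.7250mm" height="205.3661mm" viewBox="0 0 225.7250 205.3661">
  <polyline points="106.7541,16.6927 120.4298,137.7994 195.0022,106.4078" fill="none" stroke="#ff0000"/>
  <polygon points="167.2931,31.8375 166.2163,26.4242 163.1499,21.8350 158.5607,18.7686 153.1474,17.6918 147.7341,18.7686 143.1449,21.8350 140.0785,26.4242 139.0017,31.8375 140.0785,37.2508 143.1449,41.8400 147.7341,44.9064 153.1474,45.9832 158.5607,44.9064 163.1499,41.8400 166.2163,37.2508" fill="none" stroke="#ff0000"/>
</svg>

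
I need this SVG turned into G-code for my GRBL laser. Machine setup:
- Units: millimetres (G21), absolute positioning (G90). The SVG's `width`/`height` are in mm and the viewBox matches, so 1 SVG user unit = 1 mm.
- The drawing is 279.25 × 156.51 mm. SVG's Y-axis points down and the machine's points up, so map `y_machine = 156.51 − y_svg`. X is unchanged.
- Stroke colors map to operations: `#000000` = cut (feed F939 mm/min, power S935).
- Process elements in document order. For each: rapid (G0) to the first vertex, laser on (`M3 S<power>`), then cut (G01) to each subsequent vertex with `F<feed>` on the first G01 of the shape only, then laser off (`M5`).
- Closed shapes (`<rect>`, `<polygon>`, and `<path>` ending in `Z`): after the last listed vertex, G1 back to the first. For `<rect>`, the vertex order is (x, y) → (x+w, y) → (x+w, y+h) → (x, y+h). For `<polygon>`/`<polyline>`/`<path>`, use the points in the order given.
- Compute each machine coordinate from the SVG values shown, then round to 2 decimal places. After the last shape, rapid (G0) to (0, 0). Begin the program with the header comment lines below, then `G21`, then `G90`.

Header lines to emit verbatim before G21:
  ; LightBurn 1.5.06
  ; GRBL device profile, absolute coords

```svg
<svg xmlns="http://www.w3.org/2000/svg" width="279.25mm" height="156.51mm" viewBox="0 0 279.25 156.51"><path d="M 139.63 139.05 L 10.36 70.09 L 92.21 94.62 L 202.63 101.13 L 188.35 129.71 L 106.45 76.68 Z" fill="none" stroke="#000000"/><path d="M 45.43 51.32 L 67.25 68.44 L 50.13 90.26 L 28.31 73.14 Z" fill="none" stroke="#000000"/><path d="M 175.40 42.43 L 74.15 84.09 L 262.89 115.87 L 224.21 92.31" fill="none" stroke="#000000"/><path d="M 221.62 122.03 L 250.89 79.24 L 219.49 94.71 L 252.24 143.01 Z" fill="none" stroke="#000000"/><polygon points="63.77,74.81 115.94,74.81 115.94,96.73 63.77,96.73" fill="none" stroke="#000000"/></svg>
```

Since the viewBox matches the mm dimensions, user units are millimetres directly. The only transform is the Y-flip y_m = 156.51 − y_svg.

Shape 1 is a closed polygon drawn with `<path>`. Its stroke #000000 means cut at S935, F939. After flipping Y the toolpath is (139.63,17.46) → (10.36,86.42) → (92.21,61.89) → (202.63,55.38) → (188.35,26.80) → (106.45,79.83) → (139.63,17.46), returning to the start.

Shape 2 is a regular polygon drawn with `<path>`. Its stroke #000000 means cut at S935, F939. After flipping Y the toolpath is (45.43,105.19) → (67.25,88.07) → (50.13,66.25) → (28.31,83.37) → (45.43,105.19), returning to the start.

Shape 3 is a open polyline drawn with `<path>`. Its stroke #000000 means cut at S935, F939. After flipping Y the toolpath is (175.40,114.08) → (74.15,72.42) → (262.89,40.64) → (224.21,64.20).

Shape 4 is a closed polygon drawn with `<path>`. Its stroke #000000 means cut at S935, F939. After flipping Y the toolpath is (221.62,34.48) → (250.89,77.27) → (219.49,61.80) → (252.24,13.50) → (221.62,34.48), returning to the start.

Shape 5 is a rectangle drawn with `<polygon>`. Its stroke #000000 means cut at S935, F939. After flipping Y the toolpath is (63.77,81.70) → (115.94,81.70) → (115.94,59.78) → (63.77,59.78) → (63.77,81.70), returning to the start.

; LightBurn 1.5.06
; GRBL device profile, absolute coords
G21
G90
G0 X139.63 Y17.46
M3 S935
G01 X10.36 Y86.42 F939
G01 X92.21 Y61.89
G01 X202.63 Y55.38
G01 X188.35 Y26.80
G01 X106.45 Y79.83
G01 X139.63 Y17.46
M5
G0 X45.43 Y105.19
M3 S935
G01 X67.25 Y88.07 F939
G01 X50.13 Y66.25
G01 X28.31 Y83.37
G01 X45.43 Y105.19
M5
G0 X175.40 Y114.08
M3 S935
G01 X74.15 Y72.42 F939
G01 X262.89 Y40.64
G01 X224.21 Y64.20
M5
G0 X221.62 Y34.48
M3 S935
G01 X250.89 Y77.27 F939
G01 X219.49 Y61.80
G01 X252.24 Y13.50
G01 X221.62 Y34.48
M5
G0 X63.77 Y81.70
M3 S935
G01 X115.94 Y81.70 F939
G01 X115.94 Y59.78
G01 X63.77 Y59.78
G01 X63.77 Y81.70
M5
G0 X0.00 Y0.00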